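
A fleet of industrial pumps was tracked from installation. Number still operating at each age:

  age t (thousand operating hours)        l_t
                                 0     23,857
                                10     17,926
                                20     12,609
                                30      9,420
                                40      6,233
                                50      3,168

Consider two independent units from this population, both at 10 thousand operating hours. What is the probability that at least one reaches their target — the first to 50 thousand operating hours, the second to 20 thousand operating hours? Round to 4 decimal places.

0.7558

p₁ = l_50/l_10 = 3,168/17,926 = 0.176727; p₂ = l_20/l_10 = 12,609/17,926 = 0.703392.
P(at least one) = 1 − (1−p₁)(1−p₂) = 1 − 0.823273 × 0.296608 = 0.755811.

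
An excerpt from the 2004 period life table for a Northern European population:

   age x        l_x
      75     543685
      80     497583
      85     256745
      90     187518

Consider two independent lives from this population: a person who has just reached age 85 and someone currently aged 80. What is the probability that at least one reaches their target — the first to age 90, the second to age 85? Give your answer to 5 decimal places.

0.86949

p₁ = l_90/l_85 = 187518/256745 = 0.730367; p₂ = l_85/l_80 = 256745/497583 = 0.515984.
P(at least one) = 1 − (1−p₁)(1−p₂) = 1 − 0.269633 × 0.484016 = 0.869493.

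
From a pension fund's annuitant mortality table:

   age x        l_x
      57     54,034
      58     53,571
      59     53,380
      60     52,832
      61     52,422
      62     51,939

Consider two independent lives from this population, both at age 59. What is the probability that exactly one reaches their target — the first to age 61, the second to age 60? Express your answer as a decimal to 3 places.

0.028

p₁ = l_61/l_59 = 52,422/53,380 = 0.982053; p₂ = l_60/l_59 = 52,832/53,380 = 0.989734.
P(exactly one) = p₁(1−p₂) + (1−p₁)p₂ = 0.010082 + 0.017763 = 0.027845.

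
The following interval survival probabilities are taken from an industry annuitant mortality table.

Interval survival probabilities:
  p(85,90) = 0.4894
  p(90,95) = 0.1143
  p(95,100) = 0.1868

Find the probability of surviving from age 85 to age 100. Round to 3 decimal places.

0.010

Survival from 85 to 100 is the product of surviving each interval: 0.4894 × 0.1143 × 0.1868.
= 0.010449.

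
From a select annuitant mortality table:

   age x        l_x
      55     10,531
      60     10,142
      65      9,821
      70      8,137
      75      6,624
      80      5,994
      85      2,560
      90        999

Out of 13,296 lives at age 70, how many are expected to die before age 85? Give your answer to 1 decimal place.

The relevant probability is 1 − 2,560/8,137 = 0.685388.
Expected number = 13,296 × 0.685388 = 9112.9.

9112.9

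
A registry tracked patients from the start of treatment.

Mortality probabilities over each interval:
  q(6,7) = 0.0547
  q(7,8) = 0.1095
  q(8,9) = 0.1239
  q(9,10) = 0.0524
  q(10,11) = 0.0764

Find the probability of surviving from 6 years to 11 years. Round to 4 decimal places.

Chaining the interval survival probabilities: (1 − 0.0547) × (1 − 0.1095) × (1 − 0.1239) × (1 − 0.0524) × (1 − 0.0764).
= 0.9453 × 0.8905 × 0.8761 × 0.9476 × 0.9236 = 0.645455.

0.6455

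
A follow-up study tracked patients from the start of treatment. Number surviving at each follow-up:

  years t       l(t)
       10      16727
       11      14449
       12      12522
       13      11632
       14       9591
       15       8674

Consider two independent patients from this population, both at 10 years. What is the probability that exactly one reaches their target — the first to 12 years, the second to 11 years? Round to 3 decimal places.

0.319

p₁ = l(12)/l(10) = 12522/16727 = 0.748610; p₂ = l(11)/l(10) = 14449/16727 = 0.863813.
P(exactly one) = p₁(1−p₂) + (1−p₁)p₂ = 0.101951 + 0.217154 = 0.319105.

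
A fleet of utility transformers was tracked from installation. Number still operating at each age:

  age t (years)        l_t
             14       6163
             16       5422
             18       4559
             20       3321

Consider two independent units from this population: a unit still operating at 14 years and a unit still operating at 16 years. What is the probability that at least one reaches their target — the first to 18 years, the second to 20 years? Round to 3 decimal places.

0.899

p₁ = l_18/l_14 = 4559/6163 = 0.739737; p₂ = l_20/l_16 = 3321/5422 = 0.612505.
P(at least one) = 1 − (1−p₁)(1−p₂) = 1 − 0.260263 × 0.387495 = 0.899149.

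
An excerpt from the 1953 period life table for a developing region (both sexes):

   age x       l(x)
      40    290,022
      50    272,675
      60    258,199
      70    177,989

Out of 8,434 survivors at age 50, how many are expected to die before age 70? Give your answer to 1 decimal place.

The relevant probability is 1 − 177,989/272,675 = 0.347249.
Expected number = 8,434 × 0.347249 = 2928.7.

2928.7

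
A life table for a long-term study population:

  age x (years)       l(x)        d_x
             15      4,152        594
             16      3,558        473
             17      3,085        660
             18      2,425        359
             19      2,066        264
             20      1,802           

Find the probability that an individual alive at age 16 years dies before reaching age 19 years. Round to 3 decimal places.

0.419

P(die before 19 | alive at 16) = 1 − l(19)/l(16) = 1 − 2,066/3,558 = (1,492)/3,558 = 0.419337.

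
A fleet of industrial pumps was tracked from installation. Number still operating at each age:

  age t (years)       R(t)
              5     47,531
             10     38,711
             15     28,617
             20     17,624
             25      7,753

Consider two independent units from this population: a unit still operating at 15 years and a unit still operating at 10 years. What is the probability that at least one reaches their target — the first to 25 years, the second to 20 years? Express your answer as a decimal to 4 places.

0.6029

p₁ = R(25)/R(15) = 7,753/28,617 = 0.270923; p₂ = R(20)/R(10) = 17,624/38,711 = 0.455271.
P(at least one) = 1 − (1−p₁)(1−p₂) = 1 − 0.729077 × 0.544729 = 0.602851.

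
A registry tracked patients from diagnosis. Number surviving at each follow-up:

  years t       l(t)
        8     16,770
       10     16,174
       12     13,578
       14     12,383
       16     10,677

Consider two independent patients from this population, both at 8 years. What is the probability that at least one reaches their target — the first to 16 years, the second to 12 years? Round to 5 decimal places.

0.93084

p₁ = l(16)/l(8) = 10,677/16,770 = 0.636673; p₂ = l(12)/l(8) = 13,578/16,770 = 0.809660.
P(at least one) = 1 − (1−p₁)(1−p₂) = 1 − 0.363327 × 0.190340 = 0.930844.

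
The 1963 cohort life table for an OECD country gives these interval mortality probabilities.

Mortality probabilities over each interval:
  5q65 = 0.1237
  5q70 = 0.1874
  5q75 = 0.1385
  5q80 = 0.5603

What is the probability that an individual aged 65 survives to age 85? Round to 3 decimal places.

The overall survival probability is (1 − 0.1237) × (1 − 0.1874) × (1 − 0.1385) × (1 − 0.5603).
= 0.8763 × 0.8126 × 0.8615 × 0.4397 = 0.269738.

0.270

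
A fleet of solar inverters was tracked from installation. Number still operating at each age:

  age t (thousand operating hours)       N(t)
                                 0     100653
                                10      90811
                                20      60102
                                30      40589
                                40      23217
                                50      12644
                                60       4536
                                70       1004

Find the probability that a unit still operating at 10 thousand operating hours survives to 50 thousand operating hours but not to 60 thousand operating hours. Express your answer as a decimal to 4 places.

This is the probability of reaching 50 but not 60, conditional on being operational at 10: (N(50) − N(60)) / N(10).
= (12644 − 4536) / 90811 = 8108 / 90811 = 0.089284.

0.0893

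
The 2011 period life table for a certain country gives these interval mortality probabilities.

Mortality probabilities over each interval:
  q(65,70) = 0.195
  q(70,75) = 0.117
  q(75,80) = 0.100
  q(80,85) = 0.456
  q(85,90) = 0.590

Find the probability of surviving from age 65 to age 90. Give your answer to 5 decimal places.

The overall survival probability is (1 − 0.195) × (1 − 0.117) × (1 − 0.100) × (1 − 0.456) × (1 − 0.590).
= 0.805 × 0.883 × 0.900 × 0.544 × 0.410 = 0.142686.

0.14269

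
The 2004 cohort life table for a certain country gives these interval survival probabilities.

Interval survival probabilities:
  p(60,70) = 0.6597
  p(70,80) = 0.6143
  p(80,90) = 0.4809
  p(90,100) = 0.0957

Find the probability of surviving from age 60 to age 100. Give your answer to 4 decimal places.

The overall survival probability is 0.6597 × 0.6143 × 0.4809 × 0.0957.
= 0.018651.

0.0187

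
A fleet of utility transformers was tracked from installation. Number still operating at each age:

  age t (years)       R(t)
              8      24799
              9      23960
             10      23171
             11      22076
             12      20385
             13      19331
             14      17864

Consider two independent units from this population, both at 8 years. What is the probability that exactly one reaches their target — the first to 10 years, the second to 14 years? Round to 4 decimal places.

0.3086

p₁ = R(10)/R(8) = 23171/24799 = 0.934352; p₂ = R(14)/R(8) = 17864/24799 = 0.720352.
P(exactly one) = p₁(1−p₂) + (1−p₁)p₂ = 0.261290 + 0.047290 = 0.308579.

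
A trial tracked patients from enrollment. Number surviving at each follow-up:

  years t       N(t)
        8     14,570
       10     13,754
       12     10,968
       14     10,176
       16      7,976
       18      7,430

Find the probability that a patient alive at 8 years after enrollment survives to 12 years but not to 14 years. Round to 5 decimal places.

This is the probability of reaching 12 but not 14, conditional on being alive at 8: (N(12) − N(14)) / N(8).
= (10,968 − 10,176) / 14,570 = 792 / 14,570 = 0.054358.

0.05436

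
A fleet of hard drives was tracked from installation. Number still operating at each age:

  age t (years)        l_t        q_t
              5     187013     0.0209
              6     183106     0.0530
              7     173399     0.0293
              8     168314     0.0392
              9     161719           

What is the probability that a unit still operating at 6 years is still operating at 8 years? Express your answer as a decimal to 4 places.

The conditional survival probability is l_8/l_6 = 168314/183106 = 0.919216.

0.9192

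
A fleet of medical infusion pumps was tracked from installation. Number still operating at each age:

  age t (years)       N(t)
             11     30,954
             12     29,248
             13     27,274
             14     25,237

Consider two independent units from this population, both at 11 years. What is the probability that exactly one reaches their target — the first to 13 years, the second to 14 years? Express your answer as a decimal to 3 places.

p₁ = N(13)/N(11) = 27,274/30,954 = 0.881114; p₂ = N(14)/N(11) = 25,237/30,954 = 0.815307.
P(exactly one) = p₁(1−p₂) + (1−p₁)p₂ = 0.162736 + 0.096929 = 0.259664.

0.260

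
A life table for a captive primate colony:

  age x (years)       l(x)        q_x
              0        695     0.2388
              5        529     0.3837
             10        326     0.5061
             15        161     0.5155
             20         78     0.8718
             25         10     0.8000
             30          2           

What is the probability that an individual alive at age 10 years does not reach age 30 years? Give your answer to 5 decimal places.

P(die before 30 | alive at 10) = 1 − l(30)/l(10) = 1 − 2/326 = (324)/326 = 0.993865.

0.99387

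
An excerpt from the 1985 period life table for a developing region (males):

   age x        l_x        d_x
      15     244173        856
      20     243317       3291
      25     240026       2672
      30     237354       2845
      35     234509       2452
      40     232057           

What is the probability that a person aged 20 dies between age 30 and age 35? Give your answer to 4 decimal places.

0.0117

This is the probability of reaching 30 but not 35, conditional on being alive at 20: (l_30 − l_35) / l_20.
= (237354 − 234509) / 243317 = 2845 / 243317 = 0.011693.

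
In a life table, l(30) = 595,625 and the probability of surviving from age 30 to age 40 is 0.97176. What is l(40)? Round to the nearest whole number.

578805

l(40) = l(30) × p = 595,625 × 0.97176 = 578805.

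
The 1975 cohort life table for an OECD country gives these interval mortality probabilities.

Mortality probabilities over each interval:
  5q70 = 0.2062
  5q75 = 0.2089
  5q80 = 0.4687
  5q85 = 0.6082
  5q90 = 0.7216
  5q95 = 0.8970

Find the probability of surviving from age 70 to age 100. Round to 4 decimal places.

0.0037

Survival from 70 to 100 is the product of surviving each interval: (1 − 0.2062) × (1 − 0.2089) × (1 − 0.4687) × (1 − 0.6082) × (1 − 0.7216) × (1 − 0.8970).
= 0.7938 × 0.7911 × 0.5313 × 0.3918 × 0.2784 × 0.1030 = 0.003748.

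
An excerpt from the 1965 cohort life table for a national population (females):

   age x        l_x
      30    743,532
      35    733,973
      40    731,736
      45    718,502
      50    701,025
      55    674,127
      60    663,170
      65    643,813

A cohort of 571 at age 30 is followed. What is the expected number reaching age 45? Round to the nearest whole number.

The relevant probability is 718,502/743,532 = 0.966336.
Expected number = 571 × 0.966336 = 552.

552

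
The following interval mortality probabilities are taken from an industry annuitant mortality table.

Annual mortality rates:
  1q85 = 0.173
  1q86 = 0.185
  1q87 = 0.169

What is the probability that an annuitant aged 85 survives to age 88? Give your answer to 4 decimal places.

The overall survival probability is (1 − 0.173) × (1 − 0.185) × (1 − 0.169).
= 0.827 × 0.815 × 0.831 = 0.560098.

0.5601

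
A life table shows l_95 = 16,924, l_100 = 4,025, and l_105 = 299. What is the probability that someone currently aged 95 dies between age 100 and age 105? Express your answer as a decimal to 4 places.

0.2202

We want 5|5q95 = (l_100 − l_105)/l_95.
This is the probability of reaching 100 but not 105, conditional on being alive at 95: (l_100 − l_105) / l_95.
= (4,025 − 299) / 16,924 = 3,726 / 16,924 = 0.220161.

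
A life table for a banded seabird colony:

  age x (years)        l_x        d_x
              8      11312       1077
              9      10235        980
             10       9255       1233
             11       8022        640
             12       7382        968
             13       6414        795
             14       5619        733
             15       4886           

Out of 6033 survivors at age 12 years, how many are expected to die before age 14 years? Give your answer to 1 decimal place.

1440.8

The relevant probability is 1 − 5619/7382 = 0.238824.
Expected number = 6033 × 0.238824 = 1440.8.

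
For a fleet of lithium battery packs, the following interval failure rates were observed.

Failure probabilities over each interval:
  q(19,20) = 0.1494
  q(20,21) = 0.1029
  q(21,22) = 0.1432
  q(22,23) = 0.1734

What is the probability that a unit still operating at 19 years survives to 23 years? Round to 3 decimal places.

0.540

Survival from 19 to 23 is the product of surviving each interval: (1 − 0.1494) × (1 − 0.1029) × (1 − 0.1432) × (1 − 0.1734).
= 0.8506 × 0.8971 × 0.8568 × 0.8266 = 0.540432.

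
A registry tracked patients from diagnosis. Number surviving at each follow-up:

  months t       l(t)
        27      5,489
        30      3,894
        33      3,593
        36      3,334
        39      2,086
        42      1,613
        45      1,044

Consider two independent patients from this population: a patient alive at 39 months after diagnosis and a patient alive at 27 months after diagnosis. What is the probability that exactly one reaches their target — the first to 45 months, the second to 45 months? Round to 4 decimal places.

0.5003

p₁ = l(45)/l(39) = 1,044/2,086 = 0.500479; p₂ = l(45)/l(27) = 1,044/5,489 = 0.190199.
P(exactly one) = p₁(1−p₂) + (1−p₁)p₂ = 0.405288 + 0.095008 = 0.500297.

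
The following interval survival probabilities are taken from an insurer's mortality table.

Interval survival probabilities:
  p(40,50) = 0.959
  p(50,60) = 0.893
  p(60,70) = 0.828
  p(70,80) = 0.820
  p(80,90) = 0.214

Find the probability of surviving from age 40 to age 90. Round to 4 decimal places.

0.1244

P(survive 40→90) = 0.959 × 0.893 × 0.828 × 0.820 × 0.214.
= 0.124431.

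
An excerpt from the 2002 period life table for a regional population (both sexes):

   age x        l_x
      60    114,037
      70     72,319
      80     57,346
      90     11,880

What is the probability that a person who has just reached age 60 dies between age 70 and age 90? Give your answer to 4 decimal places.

We want 10|20q60 = (l_70 − l_90)/l_60.
This is the probability of reaching 70 but not 90, conditional on being alive at 60: (l_70 − l_90) / l_60.
= (72,319 − 11,880) / 114,037 = 60,439 / 114,037 = 0.529995.

0.5300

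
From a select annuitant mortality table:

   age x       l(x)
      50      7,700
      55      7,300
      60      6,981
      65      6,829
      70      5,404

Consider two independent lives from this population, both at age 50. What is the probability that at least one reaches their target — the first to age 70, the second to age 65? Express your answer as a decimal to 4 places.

0.9663

p₁ = l(70)/l(50) = 5,404/7,700 = 0.701818; p₂ = l(65)/l(50) = 6,829/7,700 = 0.886883.
P(at least one) = 1 − (1−p₁)(1−p₂) = 1 − 0.298182 × 0.113117 = 0.966271.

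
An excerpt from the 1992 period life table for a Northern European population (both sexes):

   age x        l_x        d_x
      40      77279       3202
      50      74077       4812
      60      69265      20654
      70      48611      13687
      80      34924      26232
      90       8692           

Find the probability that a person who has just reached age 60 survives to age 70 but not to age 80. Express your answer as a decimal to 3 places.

This is the probability of reaching 70 but not 80, conditional on being alive at 60: (l_70 − l_80) / l_60.
= (48611 − 34924) / 69265 = 13687 / 69265 = 0.197603.

0.198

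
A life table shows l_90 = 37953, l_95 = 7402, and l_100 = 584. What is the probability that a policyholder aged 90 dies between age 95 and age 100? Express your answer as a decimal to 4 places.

0.1796

We want 5|5q90 = (l_95 − l_100)/l_90.
This is the probability of reaching 95 but not 100, conditional on being alive at 90: (l_95 − l_100) / l_90.
= (7402 − 584) / 37953 = 6818 / 37953 = 0.179643.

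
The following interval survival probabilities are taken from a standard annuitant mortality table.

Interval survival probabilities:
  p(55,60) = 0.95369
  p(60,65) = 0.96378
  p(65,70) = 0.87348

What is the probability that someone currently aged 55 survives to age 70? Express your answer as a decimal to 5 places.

0.80286

Survival from 55 to 70 is the product of surviving each interval: 0.95369 × 0.96378 × 0.87348.
= 0.802857.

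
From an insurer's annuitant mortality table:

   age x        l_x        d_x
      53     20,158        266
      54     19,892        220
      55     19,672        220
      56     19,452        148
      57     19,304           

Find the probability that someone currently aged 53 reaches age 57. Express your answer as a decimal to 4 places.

0.9576

The conditional survival probability is l_57/l_53 = 19,304/20,158 = 0.957635.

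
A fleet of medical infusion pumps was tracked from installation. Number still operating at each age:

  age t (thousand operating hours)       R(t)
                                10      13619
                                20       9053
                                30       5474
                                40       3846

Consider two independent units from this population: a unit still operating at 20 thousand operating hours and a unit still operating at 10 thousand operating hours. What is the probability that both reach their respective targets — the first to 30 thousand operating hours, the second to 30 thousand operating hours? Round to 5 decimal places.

0.24304

p₁ = R(30)/R(20) = 5474/9053 = 0.604661; p₂ = R(30)/R(10) = 5474/13619 = 0.401938.
P(both) = p₁ × p₂ = 0.604661 × 0.401938 = 0.243036.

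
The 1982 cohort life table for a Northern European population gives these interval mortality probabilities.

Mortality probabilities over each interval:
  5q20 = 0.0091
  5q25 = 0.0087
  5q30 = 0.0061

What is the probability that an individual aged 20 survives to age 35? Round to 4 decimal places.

15p20 = (1 − 0.0091) × (1 − 0.0087) × (1 − 0.0061).
= 0.9909 × 0.9913 × 0.9939 = 0.976287.

0.9763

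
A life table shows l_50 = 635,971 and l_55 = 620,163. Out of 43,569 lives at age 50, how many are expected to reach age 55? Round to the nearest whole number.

The relevant probability is 620,163/635,971 = 0.975144.
Expected number = 43,569 × 0.975144 = 42486.

42486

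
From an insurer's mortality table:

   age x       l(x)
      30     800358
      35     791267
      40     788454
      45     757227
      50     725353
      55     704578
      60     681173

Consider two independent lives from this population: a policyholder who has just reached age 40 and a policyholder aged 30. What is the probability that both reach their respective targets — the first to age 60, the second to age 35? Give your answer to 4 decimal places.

p₁ = l(60)/l(40) = 681173/788454 = 0.863935; p₂ = l(35)/l(30) = 791267/800358 = 0.988641.
P(both) = p₁ × p₂ = 0.863935 × 0.988641 = 0.854122.

0.8541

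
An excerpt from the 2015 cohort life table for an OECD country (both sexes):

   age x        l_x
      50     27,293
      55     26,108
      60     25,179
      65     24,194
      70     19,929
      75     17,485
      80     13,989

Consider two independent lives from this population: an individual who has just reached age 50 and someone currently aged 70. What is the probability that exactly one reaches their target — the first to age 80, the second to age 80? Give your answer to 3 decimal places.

p₁ = l_80/l_50 = 13,989/27,293 = 0.512549; p₂ = l_80/l_70 = 13,989/19,929 = 0.701942.
P(exactly one) = p₁(1−p₂) + (1−p₁)p₂ = 0.152769 + 0.342162 = 0.494932.

0.495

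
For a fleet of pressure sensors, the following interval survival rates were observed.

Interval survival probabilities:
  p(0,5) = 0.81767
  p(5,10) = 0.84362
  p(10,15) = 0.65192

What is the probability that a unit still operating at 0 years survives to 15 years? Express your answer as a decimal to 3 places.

Chaining the interval survival probabilities: 0.81767 × 0.84362 × 0.65192.
= 0.449696.

0.450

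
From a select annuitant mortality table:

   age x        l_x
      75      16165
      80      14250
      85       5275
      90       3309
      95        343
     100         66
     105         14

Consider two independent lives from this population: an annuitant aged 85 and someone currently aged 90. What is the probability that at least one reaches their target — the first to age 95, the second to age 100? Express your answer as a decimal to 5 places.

p₁ = l_95/l_85 = 343/5275 = 0.065024; p₂ = l_100/l_90 = 66/3309 = 0.019946.
P(at least one) = 1 − (1−p₁)(1−p₂) = 1 − 0.934976 × 0.980054 = 0.083673.

0.08367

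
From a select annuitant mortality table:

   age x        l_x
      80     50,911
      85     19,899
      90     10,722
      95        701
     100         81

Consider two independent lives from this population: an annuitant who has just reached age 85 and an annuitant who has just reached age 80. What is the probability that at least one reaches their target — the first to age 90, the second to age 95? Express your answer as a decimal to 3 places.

p₁ = l_90/l_85 = 10,722/19,899 = 0.538821; p₂ = l_95/l_80 = 701/50,911 = 0.013769.
P(at least one) = 1 − (1−p₁)(1−p₂) = 1 − 0.461179 × 0.986231 = 0.545171.

0.545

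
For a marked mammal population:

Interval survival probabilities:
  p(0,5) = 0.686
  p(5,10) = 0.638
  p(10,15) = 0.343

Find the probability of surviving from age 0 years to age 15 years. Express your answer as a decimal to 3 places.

Survival from 0 to 15 is the product of surviving each interval: 0.686 × 0.638 × 0.343.
= 0.150120.

0.150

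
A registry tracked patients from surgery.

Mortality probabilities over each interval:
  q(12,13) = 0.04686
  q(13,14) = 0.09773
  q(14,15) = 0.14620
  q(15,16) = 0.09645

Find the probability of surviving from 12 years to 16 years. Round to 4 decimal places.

0.6634

P(survive 12→16) = (1 − 0.04686) × (1 − 0.09773) × (1 − 0.14620) × (1 − 0.09645).
= 0.95314 × 0.90227 × 0.85380 × 0.90355 = 0.663440.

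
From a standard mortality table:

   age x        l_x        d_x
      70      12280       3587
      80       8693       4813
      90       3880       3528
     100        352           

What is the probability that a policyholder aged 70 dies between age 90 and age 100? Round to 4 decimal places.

We want 20|10q70 = (l_90 − l_100)/l_70.
This is the probability of reaching 90 but not 100, conditional on being alive at 70: (l_90 − l_100) / l_70.
= (3880 − 352) / 12280 = 3528 / 12280 = 0.287296.

0.2873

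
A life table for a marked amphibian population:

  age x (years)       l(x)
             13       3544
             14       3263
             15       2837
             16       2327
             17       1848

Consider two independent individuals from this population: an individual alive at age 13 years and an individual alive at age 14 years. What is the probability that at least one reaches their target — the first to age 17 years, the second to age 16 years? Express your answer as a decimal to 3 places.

p₁ = l(17)/l(13) = 1848/3544 = 0.521445; p₂ = l(16)/l(14) = 2327/3263 = 0.713147.
P(at least one) = 1 − (1−p₁)(1−p₂) = 1 − 0.478555 × 0.286853 = 0.862725.

0.863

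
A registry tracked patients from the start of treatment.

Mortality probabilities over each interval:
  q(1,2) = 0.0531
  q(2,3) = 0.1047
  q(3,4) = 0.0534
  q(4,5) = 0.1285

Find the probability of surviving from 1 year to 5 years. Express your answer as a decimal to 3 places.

Survival from 1 to 5 is the product of surviving each interval: (1 − 0.0531) × (1 − 0.1047) × (1 − 0.0534) × (1 − 0.1285).
= 0.9469 × 0.8953 × 0.9466 × 0.8715 = 0.699369.

0.699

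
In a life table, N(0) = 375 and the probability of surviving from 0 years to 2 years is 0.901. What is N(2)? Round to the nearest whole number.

N(2) = N(0) × p = 375 × 0.901 = 338.

338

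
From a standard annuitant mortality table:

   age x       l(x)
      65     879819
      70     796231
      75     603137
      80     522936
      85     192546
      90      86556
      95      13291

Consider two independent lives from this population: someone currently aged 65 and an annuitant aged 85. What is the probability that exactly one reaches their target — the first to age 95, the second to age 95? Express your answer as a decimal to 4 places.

p₁ = l(95)/l(65) = 13291/879819 = 0.015107; p₂ = l(95)/l(85) = 13291/192546 = 0.069028.
P(exactly one) = p₁(1−p₂) + (1−p₁)p₂ = 0.014064 + 0.067985 = 0.082049.

0.0820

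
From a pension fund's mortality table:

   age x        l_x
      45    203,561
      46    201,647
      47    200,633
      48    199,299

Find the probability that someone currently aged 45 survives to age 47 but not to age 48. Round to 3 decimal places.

0.007

We want 2|1q45 = (l_47 − l_48)/l_45.
This is the probability of reaching 47 but not 48, conditional on being alive at 45: (l_47 − l_48) / l_45.
= (200,633 − 199,299) / 203,561 = 1,334 / 203,561 = 0.006553.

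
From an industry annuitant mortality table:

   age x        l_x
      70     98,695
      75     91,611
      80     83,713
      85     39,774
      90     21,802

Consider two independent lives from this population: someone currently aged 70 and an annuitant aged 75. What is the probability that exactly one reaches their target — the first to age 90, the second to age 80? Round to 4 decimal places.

0.7310

p₁ = l_90/l_70 = 21,802/98,695 = 0.220903; p₂ = l_80/l_75 = 83,713/91,611 = 0.913788.
P(exactly one) = p₁(1−p₂) + (1−p₁)p₂ = 0.019044 + 0.711929 = 0.730974.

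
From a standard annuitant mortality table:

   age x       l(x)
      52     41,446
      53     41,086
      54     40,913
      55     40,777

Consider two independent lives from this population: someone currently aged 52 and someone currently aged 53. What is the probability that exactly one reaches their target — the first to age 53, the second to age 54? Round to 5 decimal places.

p₁ = l(53)/l(52) = 41,086/41,446 = 0.991314; p₂ = l(54)/l(53) = 40,913/41,086 = 0.995789.
P(exactly one) = p₁(1−p₂) + (1−p₁)p₂ = 0.004174 + 0.008649 = 0.012824.

0.01282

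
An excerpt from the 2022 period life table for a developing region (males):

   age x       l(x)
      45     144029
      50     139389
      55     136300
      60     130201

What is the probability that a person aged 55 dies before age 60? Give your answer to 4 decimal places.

P(die before 60 | alive at 55) = 1 − l(60)/l(55) = 1 − 130201/136300 = (6099)/136300 = 0.044747.

0.0447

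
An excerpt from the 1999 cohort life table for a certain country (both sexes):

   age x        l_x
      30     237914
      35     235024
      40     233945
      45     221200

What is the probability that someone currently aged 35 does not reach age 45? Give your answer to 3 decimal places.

P(die before 45 | alive at 35) = 1 − l_45/l_35 = 1 − 221200/235024 = (13824)/235024 = 0.058820.

0.059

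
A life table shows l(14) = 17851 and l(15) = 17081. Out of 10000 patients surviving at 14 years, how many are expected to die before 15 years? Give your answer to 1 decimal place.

The relevant probability is 1 − 17081/17851 = 0.043135.
Expected number = 10000 × 0.043135 = 431.3.

431.3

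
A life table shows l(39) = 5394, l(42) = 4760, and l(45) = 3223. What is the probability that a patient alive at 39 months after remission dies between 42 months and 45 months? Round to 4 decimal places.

This is the probability of reaching 42 but not 45, conditional on being alive at 39: (l(42) − l(45)) / l(39).
= (4760 − 3223) / 5394 = 1537 / 5394 = 0.284946.

0.2849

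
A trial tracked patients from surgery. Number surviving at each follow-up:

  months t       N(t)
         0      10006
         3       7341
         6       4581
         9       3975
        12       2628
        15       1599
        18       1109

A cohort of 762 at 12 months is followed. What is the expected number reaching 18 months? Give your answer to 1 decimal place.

The relevant probability is 1109/2628 = 0.421994.
Expected number = 762 × 0.421994 = 321.6.

321.6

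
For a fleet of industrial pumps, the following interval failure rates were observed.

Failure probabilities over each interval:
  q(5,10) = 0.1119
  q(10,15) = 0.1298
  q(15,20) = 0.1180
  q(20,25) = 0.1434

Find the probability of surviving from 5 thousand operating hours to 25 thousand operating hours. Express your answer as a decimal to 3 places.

Chaining the interval survival probabilities: (1 − 0.1119) × (1 − 0.1298) × (1 − 0.1180) × (1 − 0.1434).
= 0.8881 × 0.8702 × 0.8820 × 0.8566 = 0.583885.

0.584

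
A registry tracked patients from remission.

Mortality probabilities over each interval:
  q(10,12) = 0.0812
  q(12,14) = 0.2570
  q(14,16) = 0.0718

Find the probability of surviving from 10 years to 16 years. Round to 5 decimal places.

0.63365

Chaining the interval survival probabilities: (1 − 0.0812) × (1 − 0.2570) × (1 − 0.0718).
= 0.9188 × 0.7430 × 0.9282 = 0.633653.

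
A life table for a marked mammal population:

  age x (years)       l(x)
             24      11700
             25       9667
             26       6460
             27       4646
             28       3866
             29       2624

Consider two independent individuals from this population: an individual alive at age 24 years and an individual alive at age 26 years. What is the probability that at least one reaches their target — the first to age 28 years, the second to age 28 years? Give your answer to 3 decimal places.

p₁ = l(28)/l(24) = 3866/11700 = 0.330427; p₂ = l(28)/l(26) = 3866/6460 = 0.598452.
P(at least one) = 1 − (1−p₁)(1−p₂) = 1 − 0.669573 × 0.401548 = 0.731134.

0.731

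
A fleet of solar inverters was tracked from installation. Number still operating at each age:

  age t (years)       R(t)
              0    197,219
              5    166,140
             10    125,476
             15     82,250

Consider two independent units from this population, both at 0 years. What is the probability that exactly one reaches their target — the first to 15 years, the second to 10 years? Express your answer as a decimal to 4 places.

p₁ = R(15)/R(0) = 82,250/197,219 = 0.417049; p₂ = R(10)/R(0) = 125,476/197,219 = 0.636227.
P(exactly one) = p₁(1−p₂) + (1−p₁)p₂ = 0.151711 + 0.370889 = 0.522600.

0.5226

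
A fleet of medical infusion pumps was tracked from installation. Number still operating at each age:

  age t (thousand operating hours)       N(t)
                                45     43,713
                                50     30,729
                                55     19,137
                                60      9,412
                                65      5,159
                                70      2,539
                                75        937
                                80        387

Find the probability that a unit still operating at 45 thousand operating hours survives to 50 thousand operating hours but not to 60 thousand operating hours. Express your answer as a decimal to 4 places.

This is the probability of reaching 50 but not 60, conditional on being operational at 45: (N(50) − N(60)) / N(45).
= (30,729 − 9,412) / 43,713 = 21,317 / 43,713 = 0.487658.

0.4877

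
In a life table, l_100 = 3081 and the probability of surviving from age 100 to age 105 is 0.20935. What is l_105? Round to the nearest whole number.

645

l_105 = l_100 × p = 3081 × 0.20935 = 645.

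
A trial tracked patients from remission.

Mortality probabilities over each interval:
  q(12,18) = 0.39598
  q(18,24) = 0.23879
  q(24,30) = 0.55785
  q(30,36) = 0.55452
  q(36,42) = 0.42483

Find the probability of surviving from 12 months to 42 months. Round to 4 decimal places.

The overall survival probability is (1 − 0.39598) × (1 − 0.23879) × (1 − 0.55785) × (1 − 0.55452) × (1 − 0.42483).
= 0.60402 × 0.76121 × 0.44215 × 0.44548 × 0.57517 = 0.052089.

0.0521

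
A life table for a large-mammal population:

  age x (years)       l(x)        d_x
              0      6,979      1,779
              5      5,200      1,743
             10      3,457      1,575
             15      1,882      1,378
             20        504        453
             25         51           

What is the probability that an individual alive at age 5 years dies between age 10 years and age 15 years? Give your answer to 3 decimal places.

This is the probability of reaching 10 but not 15, conditional on being alive at 5: (l(10) − l(15)) / l(5).
= (3,457 − 1,882) / 5,200 = 1,575 / 5,200 = 0.302885.

0.303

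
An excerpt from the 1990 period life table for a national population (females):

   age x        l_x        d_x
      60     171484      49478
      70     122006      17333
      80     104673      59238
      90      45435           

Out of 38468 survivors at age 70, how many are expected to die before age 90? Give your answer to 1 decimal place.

The relevant probability is 1 − 45435/122006 = 0.627600.
Expected number = 38468 × 0.627600 = 24142.5.

24142.5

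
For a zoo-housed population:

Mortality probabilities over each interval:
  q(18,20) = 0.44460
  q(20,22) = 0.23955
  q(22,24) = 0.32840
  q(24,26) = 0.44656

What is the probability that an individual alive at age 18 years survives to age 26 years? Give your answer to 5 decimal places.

P(survive 18→26) = (1 − 0.44460) × (1 − 0.23955) × (1 − 0.32840) × (1 − 0.44656).
= 0.55540 × 0.76045 × 0.67160 × 0.55344 = 0.156985.

0.15698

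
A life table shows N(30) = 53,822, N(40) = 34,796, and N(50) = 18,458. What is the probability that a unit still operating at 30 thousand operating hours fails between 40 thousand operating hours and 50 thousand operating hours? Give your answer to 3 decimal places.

This is the probability of reaching 40 but not 50, conditional on being operational at 30: (N(40) − N(50)) / N(30).
= (34,796 − 18,458) / 53,822 = 16,338 / 53,822 = 0.303556.

0.304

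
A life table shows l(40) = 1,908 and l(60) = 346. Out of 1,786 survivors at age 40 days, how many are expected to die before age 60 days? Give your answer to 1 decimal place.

1462.1

The relevant probability is 1 − 346/1,908 = 0.818658.
Expected number = 1,786 × 0.818658 = 1462.1.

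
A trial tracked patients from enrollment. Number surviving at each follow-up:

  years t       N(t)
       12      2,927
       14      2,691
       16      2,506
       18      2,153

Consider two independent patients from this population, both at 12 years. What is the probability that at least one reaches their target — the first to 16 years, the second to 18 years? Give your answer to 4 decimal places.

p₁ = N(16)/N(12) = 2,506/2,927 = 0.856167; p₂ = N(18)/N(12) = 2,153/2,927 = 0.735565.
P(at least one) = 1 − (1−p₁)(1−p₂) = 1 − 0.143833 × 0.264435 = 0.961966.

0.9620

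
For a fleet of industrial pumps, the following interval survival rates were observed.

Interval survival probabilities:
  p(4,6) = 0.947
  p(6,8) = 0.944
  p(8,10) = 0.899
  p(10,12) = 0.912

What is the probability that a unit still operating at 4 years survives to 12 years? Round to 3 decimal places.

0.733

The overall survival probability is 0.947 × 0.944 × 0.899 × 0.912.
= 0.732954.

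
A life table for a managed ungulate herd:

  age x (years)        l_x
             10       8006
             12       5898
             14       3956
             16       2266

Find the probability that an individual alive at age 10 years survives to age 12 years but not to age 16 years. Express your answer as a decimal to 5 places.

0.45366

This is the probability of reaching 12 but not 16, conditional on being alive at 10: (l_12 − l_16) / l_10.
= (5898 − 2266) / 8006 = 3632 / 8006 = 0.453660.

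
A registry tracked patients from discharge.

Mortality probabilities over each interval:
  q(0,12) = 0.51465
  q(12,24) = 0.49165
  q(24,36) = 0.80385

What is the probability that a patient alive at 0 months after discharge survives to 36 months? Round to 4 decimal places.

0.0484

Survival from 0 to 36 is the product of surviving each interval: (1 − 0.51465) × (1 − 0.49165) × (1 − 0.80385).
= 0.48535 × 0.50835 × 0.19615 = 0.048396.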